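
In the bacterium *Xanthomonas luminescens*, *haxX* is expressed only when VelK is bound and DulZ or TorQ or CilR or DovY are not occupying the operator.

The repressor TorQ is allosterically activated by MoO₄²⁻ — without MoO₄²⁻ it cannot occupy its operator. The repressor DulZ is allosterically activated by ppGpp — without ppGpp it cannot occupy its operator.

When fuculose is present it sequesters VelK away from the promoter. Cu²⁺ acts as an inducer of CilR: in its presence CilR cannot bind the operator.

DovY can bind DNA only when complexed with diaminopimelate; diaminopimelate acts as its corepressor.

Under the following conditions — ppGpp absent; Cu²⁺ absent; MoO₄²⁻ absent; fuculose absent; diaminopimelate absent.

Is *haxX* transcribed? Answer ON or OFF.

ppGpp is absent, so DulZ is inactive.
MoO₄²⁻ is absent, so TorQ is inactive.
Cu²⁺ is absent, so CilR is active.
Fuculose is absent, so VelK is active.
Diaminopimelate is absent, so DovY is inactive.
With repressor CilR bound, *haxX* is not transcribed.

OFF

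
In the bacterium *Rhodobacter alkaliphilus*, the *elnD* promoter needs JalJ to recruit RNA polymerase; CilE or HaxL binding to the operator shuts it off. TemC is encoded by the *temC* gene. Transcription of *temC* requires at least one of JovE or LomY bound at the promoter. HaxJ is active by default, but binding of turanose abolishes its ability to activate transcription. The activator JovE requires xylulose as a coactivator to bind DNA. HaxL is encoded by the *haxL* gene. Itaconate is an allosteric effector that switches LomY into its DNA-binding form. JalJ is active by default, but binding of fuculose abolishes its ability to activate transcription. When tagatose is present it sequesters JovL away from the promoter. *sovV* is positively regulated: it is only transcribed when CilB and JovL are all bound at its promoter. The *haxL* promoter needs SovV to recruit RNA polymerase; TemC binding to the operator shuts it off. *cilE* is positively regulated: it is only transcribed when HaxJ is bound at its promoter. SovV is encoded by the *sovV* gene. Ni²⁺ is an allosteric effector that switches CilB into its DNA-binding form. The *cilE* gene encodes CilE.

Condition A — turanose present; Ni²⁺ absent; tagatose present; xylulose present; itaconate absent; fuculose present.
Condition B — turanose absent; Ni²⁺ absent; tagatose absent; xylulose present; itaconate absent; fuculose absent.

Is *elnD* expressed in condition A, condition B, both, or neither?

neither

Condition A:
Turanose is present, so HaxJ is inactive.
Required activator HaxJ is absent, so *cilE* is not transcribed.
So CilE is not produced.
Ni²⁺ is absent, so CilB is inactive.
Tagatose is present, so JovL is inactive.
Required activator CilB is absent, so *sovV* is not transcribed.
So SovV is not produced.
Xylulose is present, so JovE is active.
Itaconate is absent, so LomY is inactive.
Activator JovE is present, so *temC* is transcribed.
So TemC is produced and active.
With repressor TemC bound, *haxL* is not transcribed.
So HaxL is not produced.
Fuculose is present, so JalJ is inactive.
Required activator JalJ is absent, so *elnD* is not transcribed.
→ *elnD* is OFF in A.
Condition B:
Turanose is absent, so HaxJ is active.
No repressor is bound and HaxJ is active, so *cilE* is transcribed.
So CilE is produced and active.
Ni²⁺ is absent, so CilB is inactive.
Tagatose is absent, so JovL is active.
Required activator CilB is absent, so *sovV* is not transcribed.
So SovV is not produced.
Xylulose is present, so JovE is active.
Itaconate is absent, so LomY is inactive.
Activator JovE is present, so *temC* is transcribed.
So TemC is produced and active.
With repressor TemC bound, *haxL* is not transcribed.
So HaxL is not produced.
Fuculose is absent, so JalJ is active.
With repressor CilE bound, *elnD* is not transcribed.
→ *elnD* is OFF in B.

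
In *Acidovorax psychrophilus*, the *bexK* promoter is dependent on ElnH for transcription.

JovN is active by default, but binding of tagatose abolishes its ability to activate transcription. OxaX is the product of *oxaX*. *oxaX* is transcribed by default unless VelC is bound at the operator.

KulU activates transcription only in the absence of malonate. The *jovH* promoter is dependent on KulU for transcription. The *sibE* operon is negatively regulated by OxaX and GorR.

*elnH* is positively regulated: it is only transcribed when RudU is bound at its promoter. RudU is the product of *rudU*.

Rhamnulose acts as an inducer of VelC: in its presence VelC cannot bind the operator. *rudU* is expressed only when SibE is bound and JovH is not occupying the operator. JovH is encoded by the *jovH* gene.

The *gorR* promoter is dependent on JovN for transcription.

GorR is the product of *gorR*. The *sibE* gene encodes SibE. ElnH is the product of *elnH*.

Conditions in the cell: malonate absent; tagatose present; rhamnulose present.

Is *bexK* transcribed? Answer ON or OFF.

Rhamnulose is present, so VelC is inactive.
With no repressor bound, *oxaX* is transcribed.
So OxaX is produced and active.
Tagatose is present, so JovN is inactive.
Required activator JovN is absent, so *gorR* is not transcribed.
So GorR is not produced.
With repressor OxaX bound, *sibE* is not transcribed.
So SibE is not produced.
Malonate is absent, so KulU is active.
No repressor is bound and KulU is active, so *jovH* is transcribed.
So JovH is produced and active.
With repressor JovH bound, *rudU* is not transcribed.
So RudU is not produced.
Required activator RudU is absent, so *elnH* is not transcribed.
So ElnH is not produced.
Required activator ElnH is absent, so *bexK* is not transcribed.

OFF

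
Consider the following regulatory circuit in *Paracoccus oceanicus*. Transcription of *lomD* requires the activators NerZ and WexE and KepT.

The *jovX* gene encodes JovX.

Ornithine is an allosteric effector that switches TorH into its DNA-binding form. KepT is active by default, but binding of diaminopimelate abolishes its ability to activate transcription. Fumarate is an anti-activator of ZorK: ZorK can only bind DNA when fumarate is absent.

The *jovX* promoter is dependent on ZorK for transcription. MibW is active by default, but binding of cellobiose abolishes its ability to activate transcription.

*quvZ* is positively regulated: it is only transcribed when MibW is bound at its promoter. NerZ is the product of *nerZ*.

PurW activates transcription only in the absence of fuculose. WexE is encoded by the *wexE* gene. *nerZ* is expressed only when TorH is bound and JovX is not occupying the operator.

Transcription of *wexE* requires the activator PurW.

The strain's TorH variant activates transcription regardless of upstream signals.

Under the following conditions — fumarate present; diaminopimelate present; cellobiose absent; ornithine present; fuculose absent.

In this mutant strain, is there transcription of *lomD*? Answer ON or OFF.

Fumarate is present, so ZorK is inactive.
Required activator ZorK is absent, so *jovX* is not transcribed.
So JovX is not produced.
TorH is constitutively active in this strain.
No repressor is bound and TorH is active, so *nerZ* is transcribed.
So NerZ is produced and active.
Fuculose is absent, so PurW is active.
No repressor is bound and PurW is active, so *wexE* is transcribed.
So WexE is produced and active.
Diaminopimelate is present, so KepT is inactive.
Required activator KepT is absent, so *lomD* is not transcribed.

OFF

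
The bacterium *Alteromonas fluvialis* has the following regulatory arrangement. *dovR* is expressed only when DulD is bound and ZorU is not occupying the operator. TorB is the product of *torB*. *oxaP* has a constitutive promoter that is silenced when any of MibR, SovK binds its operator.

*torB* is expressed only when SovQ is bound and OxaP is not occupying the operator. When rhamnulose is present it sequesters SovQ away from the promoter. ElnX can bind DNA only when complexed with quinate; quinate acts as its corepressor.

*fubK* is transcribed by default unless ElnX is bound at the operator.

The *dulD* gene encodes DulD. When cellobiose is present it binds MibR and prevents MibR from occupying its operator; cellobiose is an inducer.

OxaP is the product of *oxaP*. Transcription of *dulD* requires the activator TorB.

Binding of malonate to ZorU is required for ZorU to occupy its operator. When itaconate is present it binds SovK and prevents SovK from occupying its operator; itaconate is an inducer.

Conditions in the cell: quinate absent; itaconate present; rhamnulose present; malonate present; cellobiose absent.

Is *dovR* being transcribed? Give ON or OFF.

Malonate is present, so ZorU is active.
Cellobiose is absent, so MibR is active.
Itaconate is present, so SovK is inactive.
With repressor MibR bound, *oxaP* is not transcribed.
So OxaP is not produced.
Rhamnulose is present, so SovQ is inactive.
Required activator SovQ is absent, so *torB* is not transcribed.
So TorB is not produced.
Required activator TorB is absent, so *dulD* is not transcribed.
So DulD is not produced.
With repressor ZorU bound, *dovR* is not transcribed.

OFF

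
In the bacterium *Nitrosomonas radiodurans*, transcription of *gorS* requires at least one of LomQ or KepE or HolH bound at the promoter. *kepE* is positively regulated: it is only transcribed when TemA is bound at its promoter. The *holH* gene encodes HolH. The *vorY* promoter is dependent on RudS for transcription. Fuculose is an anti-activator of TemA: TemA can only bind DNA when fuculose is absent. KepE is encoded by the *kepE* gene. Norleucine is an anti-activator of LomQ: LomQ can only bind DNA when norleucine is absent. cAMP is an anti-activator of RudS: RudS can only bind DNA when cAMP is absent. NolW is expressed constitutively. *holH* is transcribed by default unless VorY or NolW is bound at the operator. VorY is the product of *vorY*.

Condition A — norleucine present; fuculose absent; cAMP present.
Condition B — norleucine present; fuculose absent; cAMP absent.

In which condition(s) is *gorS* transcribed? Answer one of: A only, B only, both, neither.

both

Condition A:
Norleucine is present, so LomQ is inactive.
Fuculose is absent, so TemA is active.
No repressor is bound and TemA is active, so *kepE* is transcribed.
So KepE is produced and active.
cAMP is present, so RudS is inactive.
Required activator RudS is absent, so *vorY* is not transcribed.
So VorY is not produced.
NolW is produced constitutively and is active.
With repressor NolW bound, *holH* is not transcribed.
So HolH is not produced.
Activator KepE is present, so *gorS* is transcribed.
→ *gorS* is ON in A.
Condition B:
Norleucine is present, so LomQ is inactive.
Fuculose is absent, so TemA is active.
No repressor is bound and TemA is active, so *kepE* is transcribed.
So KepE is produced and active.
cAMP is absent, so RudS is active.
No repressor is bound and RudS is active, so *vorY* is transcribed.
So VorY is produced and active.
NolW is produced constitutively and is active.
With repressor VorY bound, *holH* is not transcribed.
So HolH is not produced.
Activator KepE is present, so *gorS* is transcribed.
→ *gorS* is ON in B.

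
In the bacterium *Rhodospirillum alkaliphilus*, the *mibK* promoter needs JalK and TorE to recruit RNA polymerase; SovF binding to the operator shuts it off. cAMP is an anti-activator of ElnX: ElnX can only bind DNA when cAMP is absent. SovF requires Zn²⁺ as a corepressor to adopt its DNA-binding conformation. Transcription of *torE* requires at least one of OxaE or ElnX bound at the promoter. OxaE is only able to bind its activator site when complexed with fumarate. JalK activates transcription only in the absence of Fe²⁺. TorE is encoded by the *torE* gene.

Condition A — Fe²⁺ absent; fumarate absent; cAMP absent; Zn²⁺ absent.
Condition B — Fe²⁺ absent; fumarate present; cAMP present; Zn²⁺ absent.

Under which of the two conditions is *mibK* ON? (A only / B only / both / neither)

both

Condition A:
Fe²⁺ is absent, so JalK is active.
Fumarate is absent, so OxaE is inactive.
cAMP is absent, so ElnX is active.
Activator ElnX is present, so *torE* is transcribed.
So TorE is produced and active.
Zn²⁺ is absent, so SovF is inactive.
No repressor is bound and JalK and TorE are active, so *mibK* is transcribed.
→ *mibK* is ON in A.
Condition B:
Fe²⁺ is absent, so JalK is active.
Fumarate is present, so OxaE is active.
cAMP is present, so ElnX is inactive.
Activator OxaE is present, so *torE* is transcribed.
So TorE is produced and active.
Zn²⁺ is absent, so SovF is inactive.
No repressor is bound and JalK and TorE are active, so *mibK* is transcribed.
→ *mibK* is ON in B.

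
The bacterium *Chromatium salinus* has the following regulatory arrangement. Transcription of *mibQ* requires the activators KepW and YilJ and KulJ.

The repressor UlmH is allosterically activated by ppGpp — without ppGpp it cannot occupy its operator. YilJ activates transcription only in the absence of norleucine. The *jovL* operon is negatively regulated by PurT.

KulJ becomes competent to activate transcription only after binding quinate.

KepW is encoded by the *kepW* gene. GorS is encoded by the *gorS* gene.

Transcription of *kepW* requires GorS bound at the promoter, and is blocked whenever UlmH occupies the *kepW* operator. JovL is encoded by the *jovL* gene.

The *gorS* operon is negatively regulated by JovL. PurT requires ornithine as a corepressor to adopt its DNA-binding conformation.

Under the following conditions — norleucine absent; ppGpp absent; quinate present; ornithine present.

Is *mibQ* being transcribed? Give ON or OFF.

ON

Ornithine is present, so PurT is active.
With repressor PurT bound, *jovL* is not transcribed.
So JovL is not produced.
With no repressor bound, *gorS* is transcribed.
So GorS is produced and active.
ppGpp is absent, so UlmH is inactive.
No repressor is bound and GorS is active, so *kepW* is transcribed.
So KepW is produced and active.
Norleucine is absent, so YilJ is active.
Quinate is present, so KulJ is active.
No repressor is bound and KepW and YilJ and KulJ are active, so *mibQ* is transcribed.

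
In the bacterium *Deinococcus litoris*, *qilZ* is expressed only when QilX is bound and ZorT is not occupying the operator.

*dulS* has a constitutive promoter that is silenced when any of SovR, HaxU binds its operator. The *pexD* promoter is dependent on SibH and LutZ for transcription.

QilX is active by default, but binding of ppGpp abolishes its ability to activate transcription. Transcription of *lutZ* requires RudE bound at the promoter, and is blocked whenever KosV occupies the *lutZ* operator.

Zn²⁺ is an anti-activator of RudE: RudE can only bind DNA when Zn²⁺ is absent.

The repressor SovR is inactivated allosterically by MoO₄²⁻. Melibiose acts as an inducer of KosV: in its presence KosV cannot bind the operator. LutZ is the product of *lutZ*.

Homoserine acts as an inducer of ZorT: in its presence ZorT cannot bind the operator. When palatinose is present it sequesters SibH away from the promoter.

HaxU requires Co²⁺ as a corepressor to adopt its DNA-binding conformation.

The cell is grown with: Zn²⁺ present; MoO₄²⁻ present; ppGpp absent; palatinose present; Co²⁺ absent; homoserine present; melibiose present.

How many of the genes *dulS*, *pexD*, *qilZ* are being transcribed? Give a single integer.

MoO₄²⁻ is present, so SovR is inactive.
Co²⁺ is absent, so HaxU is inactive.
With no repressor bound, *dulS* is transcribed.
→ *dulS* is ON.
Palatinose is present, so SibH is inactive.
Melibiose is present, so KosV is inactive.
Zn²⁺ is present, so RudE is inactive.
Required activator RudE is absent, so *lutZ* is not transcribed.
So LutZ is not produced.
Required activator SibH is absent, so *pexD* is not transcribed.
→ *pexD* is OFF.
ppGpp is absent, so QilX is active.
Homoserine is present, so ZorT is inactive.
No repressor is bound and QilX is active, so *qilZ* is transcribed.
→ *qilZ* is ON.
2 of the 3 genes are transcribed.

2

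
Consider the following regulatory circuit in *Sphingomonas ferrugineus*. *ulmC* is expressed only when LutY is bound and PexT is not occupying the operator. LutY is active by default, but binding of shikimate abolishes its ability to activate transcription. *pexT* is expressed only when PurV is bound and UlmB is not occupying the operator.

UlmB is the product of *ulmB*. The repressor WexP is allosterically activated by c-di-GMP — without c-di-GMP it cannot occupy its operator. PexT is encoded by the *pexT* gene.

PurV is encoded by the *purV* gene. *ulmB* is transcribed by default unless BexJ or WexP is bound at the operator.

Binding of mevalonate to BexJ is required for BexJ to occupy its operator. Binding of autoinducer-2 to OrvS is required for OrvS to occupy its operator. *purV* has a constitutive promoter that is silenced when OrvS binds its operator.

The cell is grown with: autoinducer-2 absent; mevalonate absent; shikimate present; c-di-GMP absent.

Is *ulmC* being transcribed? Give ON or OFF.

OFF

Shikimate is present, so LutY is inactive.
Autoinducer-2 is absent, so OrvS is inactive.
With no repressor bound, *purV* is transcribed.
So PurV is produced and active.
Mevalonate is absent, so BexJ is inactive.
c-di-GMP is absent, so WexP is inactive.
With no repressor bound, *ulmB* is transcribed.
So UlmB is produced and active.
With repressor UlmB bound, *pexT* is not transcribed.
So PexT is not produced.
Required activator LutY is absent, so *ulmC* is not transcribed.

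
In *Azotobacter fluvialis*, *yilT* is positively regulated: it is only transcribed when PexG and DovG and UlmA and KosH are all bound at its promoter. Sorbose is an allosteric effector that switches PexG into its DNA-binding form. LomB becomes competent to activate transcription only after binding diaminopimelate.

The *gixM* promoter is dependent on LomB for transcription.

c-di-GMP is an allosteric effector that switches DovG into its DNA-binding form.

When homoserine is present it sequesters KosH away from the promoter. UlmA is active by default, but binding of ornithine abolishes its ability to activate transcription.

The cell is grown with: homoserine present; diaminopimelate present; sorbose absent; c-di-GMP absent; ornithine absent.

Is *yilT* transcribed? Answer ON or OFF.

OFF

Sorbose is absent, so PexG is inactive.
c-di-GMP is absent, so DovG is inactive.
Ornithine is absent, so UlmA is active.
Homoserine is present, so KosH is inactive.
Required activator PexG is absent, so *yilT* is not transcribed.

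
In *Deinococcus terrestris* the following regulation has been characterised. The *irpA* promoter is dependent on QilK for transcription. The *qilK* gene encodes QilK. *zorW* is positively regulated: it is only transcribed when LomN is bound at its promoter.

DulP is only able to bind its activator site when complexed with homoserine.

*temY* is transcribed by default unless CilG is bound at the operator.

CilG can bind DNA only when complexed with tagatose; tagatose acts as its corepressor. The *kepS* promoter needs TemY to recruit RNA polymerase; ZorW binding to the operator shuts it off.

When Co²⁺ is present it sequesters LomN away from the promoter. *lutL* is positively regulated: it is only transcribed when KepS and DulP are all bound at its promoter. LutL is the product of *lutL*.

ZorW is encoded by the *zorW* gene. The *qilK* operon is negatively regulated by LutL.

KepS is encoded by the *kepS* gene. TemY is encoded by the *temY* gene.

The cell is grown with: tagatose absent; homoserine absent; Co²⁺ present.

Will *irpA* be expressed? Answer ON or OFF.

Co²⁺ is present, so LomN is inactive.
Required activator LomN is absent, so *zorW* is not transcribed.
So ZorW is not produced.
Tagatose is absent, so CilG is inactive.
With no repressor bound, *temY* is transcribed.
So TemY is produced and active.
No repressor is bound and TemY is active, so *kepS* is transcribed.
So KepS is produced and active.
Homoserine is absent, so DulP is inactive.
Required activator DulP is absent, so *lutL* is not transcribed.
So LutL is not produced.
With no repressor bound, *qilK* is transcribed.
So QilK is produced and active.
No repressor is bound and QilK is active, so *irpA* is transcribed.

ON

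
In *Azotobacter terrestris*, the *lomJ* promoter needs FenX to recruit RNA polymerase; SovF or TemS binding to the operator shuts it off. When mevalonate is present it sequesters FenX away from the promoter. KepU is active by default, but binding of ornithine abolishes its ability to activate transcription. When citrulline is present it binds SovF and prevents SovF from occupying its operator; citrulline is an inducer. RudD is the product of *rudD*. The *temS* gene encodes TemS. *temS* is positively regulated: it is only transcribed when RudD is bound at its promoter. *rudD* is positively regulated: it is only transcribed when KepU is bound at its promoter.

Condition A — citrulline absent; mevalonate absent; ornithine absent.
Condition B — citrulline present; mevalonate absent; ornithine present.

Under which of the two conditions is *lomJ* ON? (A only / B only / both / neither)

Condition A:
Citrulline is absent, so SovF is active.
Mevalonate is absent, so FenX is active.
Ornithine is absent, so KepU is active.
No repressor is bound and KepU is active, so *rudD* is transcribed.
So RudD is produced and active.
No repressor is bound and RudD is active, so *temS* is transcribed.
So TemS is produced and active.
With repressor SovF bound, *lomJ* is not transcribed.
→ *lomJ* is OFF in A.
Condition B:
Citrulline is present, so SovF is inactive.
Mevalonate is absent, so FenX is active.
Ornithine is present, so KepU is inactive.
Required activator KepU is absent, so *rudD* is not transcribed.
So RudD is not produced.
Required activator RudD is absent, so *temS* is not transcribed.
So TemS is not produced.
No repressor is bound and FenX is active, so *lomJ* is transcribed.
→ *lomJ* is ON in B.

B only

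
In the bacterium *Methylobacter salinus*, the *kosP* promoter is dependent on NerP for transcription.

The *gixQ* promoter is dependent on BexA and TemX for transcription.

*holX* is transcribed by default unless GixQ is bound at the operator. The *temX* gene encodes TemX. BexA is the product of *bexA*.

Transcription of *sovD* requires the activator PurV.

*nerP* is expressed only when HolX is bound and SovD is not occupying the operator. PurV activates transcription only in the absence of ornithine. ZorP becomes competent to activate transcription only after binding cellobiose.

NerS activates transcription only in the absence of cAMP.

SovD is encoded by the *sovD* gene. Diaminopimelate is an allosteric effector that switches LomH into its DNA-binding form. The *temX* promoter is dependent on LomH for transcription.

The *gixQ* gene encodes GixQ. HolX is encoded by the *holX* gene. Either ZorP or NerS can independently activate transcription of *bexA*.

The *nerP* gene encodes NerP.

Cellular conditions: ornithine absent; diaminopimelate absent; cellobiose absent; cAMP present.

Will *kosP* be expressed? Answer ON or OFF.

OFF

Cellobiose is absent, so ZorP is inactive.
cAMP is present, so NerS is inactive.
No activator is available at the *bexA* promoter, so *bexA* is not transcribed.
So BexA is not produced.
Diaminopimelate is absent, so LomH is inactive.
Required activator LomH is absent, so *temX* is not transcribed.
So TemX is not produced.
Required activator BexA is absent, so *gixQ* is not transcribed.
So GixQ is not produced.
With no repressor bound, *holX* is transcribed.
So HolX is produced and active.
Ornithine is absent, so PurV is active.
No repressor is bound and PurV is active, so *sovD* is transcribed.
So SovD is produced and active.
With repressor SovD bound, *nerP* is not transcribed.
So NerP is not produced.
Required activator NerP is absent, so *kosP* is not transcribed.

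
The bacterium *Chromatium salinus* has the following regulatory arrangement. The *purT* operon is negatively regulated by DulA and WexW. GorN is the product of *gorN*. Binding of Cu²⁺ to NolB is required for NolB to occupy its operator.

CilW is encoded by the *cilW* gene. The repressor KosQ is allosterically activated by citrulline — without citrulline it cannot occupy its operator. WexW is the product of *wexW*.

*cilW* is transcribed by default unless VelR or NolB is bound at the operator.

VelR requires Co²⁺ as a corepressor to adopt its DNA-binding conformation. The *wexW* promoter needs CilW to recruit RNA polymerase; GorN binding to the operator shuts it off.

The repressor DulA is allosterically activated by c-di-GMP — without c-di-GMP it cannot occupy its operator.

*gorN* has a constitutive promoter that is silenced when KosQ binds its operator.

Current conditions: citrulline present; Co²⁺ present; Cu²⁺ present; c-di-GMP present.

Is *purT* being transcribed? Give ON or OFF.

c-di-GMP is present, so DulA is active.
Co²⁺ is present, so VelR is active.
Cu²⁺ is present, so NolB is active.
With repressor VelR bound, *cilW* is not transcribed.
So CilW is not produced.
Citrulline is present, so KosQ is active.
With repressor KosQ bound, *gorN* is not transcribed.
So GorN is not produced.
Required activator CilW is absent, so *wexW* is not transcribed.
So WexW is not produced.
With repressor DulA bound, *purT* is not transcribed.

OFF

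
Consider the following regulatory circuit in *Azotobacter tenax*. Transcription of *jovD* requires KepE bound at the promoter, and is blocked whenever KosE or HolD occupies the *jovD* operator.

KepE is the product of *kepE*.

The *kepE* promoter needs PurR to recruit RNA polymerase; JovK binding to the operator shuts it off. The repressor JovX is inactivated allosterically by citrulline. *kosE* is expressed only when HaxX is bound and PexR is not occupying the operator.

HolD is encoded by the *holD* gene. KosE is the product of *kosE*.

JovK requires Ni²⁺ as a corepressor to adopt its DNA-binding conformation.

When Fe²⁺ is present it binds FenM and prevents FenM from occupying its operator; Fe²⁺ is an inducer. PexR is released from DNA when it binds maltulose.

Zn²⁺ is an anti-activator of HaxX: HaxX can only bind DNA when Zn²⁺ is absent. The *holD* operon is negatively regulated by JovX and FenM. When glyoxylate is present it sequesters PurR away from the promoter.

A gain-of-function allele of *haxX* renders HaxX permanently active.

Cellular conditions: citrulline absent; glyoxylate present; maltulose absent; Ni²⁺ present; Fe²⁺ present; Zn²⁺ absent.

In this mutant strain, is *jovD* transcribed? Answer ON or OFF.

OFF

Ni²⁺ is present, so JovK is active.
Glyoxylate is present, so PurR is inactive.
With repressor JovK bound, *kepE* is not transcribed.
So KepE is not produced.
HaxX is constitutively active in this strain.
Maltulose is absent, so PexR is active.
With repressor PexR bound, *kosE* is not transcribed.
So KosE is not produced.
Citrulline is absent, so JovX is active.
Fe²⁺ is present, so FenM is inactive.
With repressor JovX bound, *holD* is not transcribed.
So HolD is not produced.
Required activator KepE is absent, so *jovD* is not transcribed.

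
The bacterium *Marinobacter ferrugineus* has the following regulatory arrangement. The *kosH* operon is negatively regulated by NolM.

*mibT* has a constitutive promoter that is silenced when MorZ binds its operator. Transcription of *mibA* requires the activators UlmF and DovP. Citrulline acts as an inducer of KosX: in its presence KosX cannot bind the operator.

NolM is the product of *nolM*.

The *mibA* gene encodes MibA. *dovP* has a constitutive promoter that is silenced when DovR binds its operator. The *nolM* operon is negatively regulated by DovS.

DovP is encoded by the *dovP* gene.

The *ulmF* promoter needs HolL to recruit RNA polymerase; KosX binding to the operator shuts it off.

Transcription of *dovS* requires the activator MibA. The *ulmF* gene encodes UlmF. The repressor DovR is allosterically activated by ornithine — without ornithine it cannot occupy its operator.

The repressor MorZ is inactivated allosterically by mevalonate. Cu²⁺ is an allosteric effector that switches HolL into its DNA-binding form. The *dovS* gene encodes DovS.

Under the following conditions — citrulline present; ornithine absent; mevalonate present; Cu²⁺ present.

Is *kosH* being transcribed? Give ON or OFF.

ON

Cu²⁺ is present, so HolL is active.
Citrulline is present, so KosX is inactive.
No repressor is bound and HolL is active, so *ulmF* is transcribed.
So UlmF is produced and active.
Ornithine is absent, so DovR is inactive.
With no repressor bound, *dovP* is transcribed.
So DovP is produced and active.
No repressor is bound and UlmF and DovP are active, so *mibA* is transcribed.
So MibA is produced and active.
No repressor is bound and MibA is active, so *dovS* is transcribed.
So DovS is produced and active.
With repressor DovS bound, *nolM* is not transcribed.
So NolM is not produced.
With no repressor bound, *kosH* is transcribed.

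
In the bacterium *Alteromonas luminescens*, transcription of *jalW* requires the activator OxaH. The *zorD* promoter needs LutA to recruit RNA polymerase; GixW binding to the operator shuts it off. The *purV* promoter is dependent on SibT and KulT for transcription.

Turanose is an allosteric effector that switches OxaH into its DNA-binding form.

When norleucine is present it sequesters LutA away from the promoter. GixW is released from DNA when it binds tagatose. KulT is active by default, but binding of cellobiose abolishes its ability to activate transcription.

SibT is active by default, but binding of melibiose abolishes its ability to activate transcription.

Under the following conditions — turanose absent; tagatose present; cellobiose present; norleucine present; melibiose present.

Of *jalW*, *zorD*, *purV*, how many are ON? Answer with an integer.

0

Turanose is absent, so OxaH is inactive.
Required activator OxaH is absent, so *jalW* is not transcribed.
→ *jalW* is OFF.
Norleucine is present, so LutA is inactive.
Tagatose is present, so GixW is inactive.
Required activator LutA is absent, so *zorD* is not transcribed.
→ *zorD* is OFF.
Melibiose is present, so SibT is inactive.
Cellobiose is present, so KulT is inactive.
Required activator SibT is absent, so *purV* is not transcribed.
→ *purV* is OFF.
0 of the 3 genes are transcribed.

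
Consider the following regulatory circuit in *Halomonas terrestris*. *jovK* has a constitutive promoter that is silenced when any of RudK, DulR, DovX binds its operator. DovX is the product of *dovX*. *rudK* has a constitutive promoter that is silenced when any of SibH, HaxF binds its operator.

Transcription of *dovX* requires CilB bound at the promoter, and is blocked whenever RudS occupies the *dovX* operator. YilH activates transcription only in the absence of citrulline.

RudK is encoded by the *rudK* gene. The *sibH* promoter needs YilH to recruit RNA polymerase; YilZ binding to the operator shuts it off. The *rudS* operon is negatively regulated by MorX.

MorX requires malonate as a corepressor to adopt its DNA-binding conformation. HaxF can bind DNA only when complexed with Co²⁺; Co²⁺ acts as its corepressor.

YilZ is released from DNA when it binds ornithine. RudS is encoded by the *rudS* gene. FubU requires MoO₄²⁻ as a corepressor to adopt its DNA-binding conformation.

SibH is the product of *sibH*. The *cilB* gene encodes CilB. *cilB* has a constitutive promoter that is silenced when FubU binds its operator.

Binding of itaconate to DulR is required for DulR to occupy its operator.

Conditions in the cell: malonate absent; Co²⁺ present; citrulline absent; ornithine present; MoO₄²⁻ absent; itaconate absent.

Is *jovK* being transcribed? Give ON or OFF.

ON

Ornithine is present, so YilZ is inactive.
Citrulline is absent, so YilH is active.
No repressor is bound and YilH is active, so *sibH* is transcribed.
So SibH is produced and active.
Co²⁺ is present, so HaxF is active.
With repressor SibH bound, *rudK* is not transcribed.
So RudK is not produced.
Itaconate is absent, so DulR is inactive.
MoO₄²⁻ is absent, so FubU is inactive.
With no repressor bound, *cilB* is transcribed.
So CilB is produced and active.
Malonate is absent, so MorX is inactive.
With no repressor bound, *rudS* is transcribed.
So RudS is produced and active.
With repressor RudS bound, *dovX* is not transcribed.
So DovX is not produced.
With no repressor bound, *jovK* is transcribed.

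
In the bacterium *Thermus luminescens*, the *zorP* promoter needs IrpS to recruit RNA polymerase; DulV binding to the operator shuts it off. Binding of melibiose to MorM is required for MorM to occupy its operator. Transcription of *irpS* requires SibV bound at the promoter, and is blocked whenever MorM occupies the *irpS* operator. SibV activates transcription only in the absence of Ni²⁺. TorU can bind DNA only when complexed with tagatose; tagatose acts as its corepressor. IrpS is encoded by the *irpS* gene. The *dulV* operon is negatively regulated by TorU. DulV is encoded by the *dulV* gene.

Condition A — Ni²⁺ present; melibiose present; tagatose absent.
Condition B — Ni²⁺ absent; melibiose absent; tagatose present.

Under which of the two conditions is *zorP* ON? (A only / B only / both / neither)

Condition A:
Ni²⁺ is present, so SibV is inactive.
Melibiose is present, so MorM is active.
With repressor MorM bound, *irpS* is not transcribed.
So IrpS is not produced.
Tagatose is absent, so TorU is inactive.
With no repressor bound, *dulV* is transcribed.
So DulV is produced and active.
With repressor DulV bound, *zorP* is not transcribed.
→ *zorP* is OFF in A.
Condition B:
Ni²⁺ is absent, so SibV is active.
Melibiose is absent, so MorM is inactive.
No repressor is bound and SibV is active, so *irpS* is transcribed.
So IrpS is produced and active.
Tagatose is present, so TorU is active.
With repressor TorU bound, *dulV* is not transcribed.
So DulV is not produced.
No repressor is bound and IrpS is active, so *zorP* is transcribed.
→ *zorP* is ON in B.

B only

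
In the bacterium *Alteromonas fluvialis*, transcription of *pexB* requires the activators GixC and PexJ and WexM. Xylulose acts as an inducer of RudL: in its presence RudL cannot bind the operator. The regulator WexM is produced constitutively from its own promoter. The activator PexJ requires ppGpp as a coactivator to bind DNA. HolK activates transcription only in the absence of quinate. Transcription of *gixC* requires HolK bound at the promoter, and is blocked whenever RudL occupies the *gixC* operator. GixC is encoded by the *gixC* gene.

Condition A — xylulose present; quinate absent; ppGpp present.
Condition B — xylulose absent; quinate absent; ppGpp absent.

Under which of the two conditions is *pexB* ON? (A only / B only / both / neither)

Condition A:
Xylulose is present, so RudL is inactive.
Quinate is absent, so HolK is active.
No repressor is bound and HolK is active, so *gixC* is transcribed.
So GixC is produced and active.
ppGpp is present, so PexJ is active.
WexM is produced constitutively and is active.
No repressor is bound and GixC and PexJ and WexM are active, so *pexB* is transcribed.
→ *pexB* is ON in A.
Condition B:
Xylulose is absent, so RudL is active.
Quinate is absent, so HolK is active.
With repressor RudL bound, *gixC* is not transcribed.
So GixC is not produced.
ppGpp is absent, so PexJ is inactive.
WexM is produced constitutively and is active.
Required activator GixC is absent, so *pexB* is not transcribed.
→ *pexB* is OFF in B.

A only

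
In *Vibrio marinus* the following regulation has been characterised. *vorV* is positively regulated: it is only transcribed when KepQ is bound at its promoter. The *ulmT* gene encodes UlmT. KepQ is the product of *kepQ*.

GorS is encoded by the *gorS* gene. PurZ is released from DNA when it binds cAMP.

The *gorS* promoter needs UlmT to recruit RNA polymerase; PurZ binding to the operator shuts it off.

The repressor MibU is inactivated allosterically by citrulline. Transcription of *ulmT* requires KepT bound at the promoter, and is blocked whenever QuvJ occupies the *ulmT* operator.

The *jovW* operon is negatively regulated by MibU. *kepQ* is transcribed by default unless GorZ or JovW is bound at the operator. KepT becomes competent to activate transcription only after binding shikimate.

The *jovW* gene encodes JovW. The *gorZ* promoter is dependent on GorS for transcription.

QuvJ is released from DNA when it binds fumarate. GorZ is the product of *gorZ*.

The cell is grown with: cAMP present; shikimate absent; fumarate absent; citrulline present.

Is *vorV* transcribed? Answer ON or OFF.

Shikimate is absent, so KepT is inactive.
Fumarate is absent, so QuvJ is active.
With repressor QuvJ bound, *ulmT* is not transcribed.
So UlmT is not produced.
cAMP is present, so PurZ is inactive.
Required activator UlmT is absent, so *gorS* is not transcribed.
So GorS is not produced.
Required activator GorS is absent, so *gorZ* is not transcribed.
So GorZ is not produced.
Citrulline is present, so MibU is inactive.
With no repressor bound, *jovW* is transcribed.
So JovW is produced and active.
With repressor JovW bound, *kepQ* is not transcribed.
So KepQ is not produced.
Required activator KepQ is absent, so *vorV* is not transcribed.

OFF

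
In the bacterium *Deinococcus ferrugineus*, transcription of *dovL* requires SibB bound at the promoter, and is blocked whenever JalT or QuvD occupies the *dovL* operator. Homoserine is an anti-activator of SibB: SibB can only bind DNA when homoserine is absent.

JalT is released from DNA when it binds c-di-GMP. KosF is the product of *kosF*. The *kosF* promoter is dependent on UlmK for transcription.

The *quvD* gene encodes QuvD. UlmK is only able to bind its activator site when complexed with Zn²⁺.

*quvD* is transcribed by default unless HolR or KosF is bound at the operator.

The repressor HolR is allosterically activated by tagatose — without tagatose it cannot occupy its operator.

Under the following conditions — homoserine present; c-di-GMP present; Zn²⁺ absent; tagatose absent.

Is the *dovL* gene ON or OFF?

OFF

c-di-GMP is present, so JalT is inactive.
Homoserine is present, so SibB is inactive.
Tagatose is absent, so HolR is inactive.
Zn²⁺ is absent, so UlmK is inactive.
Required activator UlmK is absent, so *kosF* is not transcribed.
So KosF is not produced.
With no repressor bound, *quvD* is transcribed.
So QuvD is produced and active.
With repressor QuvD bound, *dovL* is not transcribed.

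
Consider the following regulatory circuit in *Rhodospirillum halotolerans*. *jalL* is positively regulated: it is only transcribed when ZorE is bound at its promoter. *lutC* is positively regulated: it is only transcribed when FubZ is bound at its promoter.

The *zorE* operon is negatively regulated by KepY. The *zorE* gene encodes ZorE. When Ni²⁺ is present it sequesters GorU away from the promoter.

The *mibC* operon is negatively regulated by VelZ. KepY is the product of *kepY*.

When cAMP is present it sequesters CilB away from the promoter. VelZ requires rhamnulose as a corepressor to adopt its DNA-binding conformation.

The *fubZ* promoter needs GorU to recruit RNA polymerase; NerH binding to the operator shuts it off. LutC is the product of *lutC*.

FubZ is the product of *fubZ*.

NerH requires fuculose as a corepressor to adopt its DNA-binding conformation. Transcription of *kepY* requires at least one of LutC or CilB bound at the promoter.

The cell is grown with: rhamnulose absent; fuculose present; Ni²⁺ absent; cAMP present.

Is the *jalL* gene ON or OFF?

Fuculose is present, so NerH is active.
Ni²⁺ is absent, so GorU is active.
With repressor NerH bound, *fubZ* is not transcribed.
So FubZ is not produced.
Required activator FubZ is absent, so *lutC* is not transcribed.
So LutC is not produced.
cAMP is present, so CilB is inactive.
No activator is available at the *kepY* promoter, so *kepY* is not transcribed.
So KepY is not produced.
With no repressor bound, *zorE* is transcribed.
So ZorE is produced and active.
No repressor is bound and ZorE is active, so *jalL* is transcribed.

ON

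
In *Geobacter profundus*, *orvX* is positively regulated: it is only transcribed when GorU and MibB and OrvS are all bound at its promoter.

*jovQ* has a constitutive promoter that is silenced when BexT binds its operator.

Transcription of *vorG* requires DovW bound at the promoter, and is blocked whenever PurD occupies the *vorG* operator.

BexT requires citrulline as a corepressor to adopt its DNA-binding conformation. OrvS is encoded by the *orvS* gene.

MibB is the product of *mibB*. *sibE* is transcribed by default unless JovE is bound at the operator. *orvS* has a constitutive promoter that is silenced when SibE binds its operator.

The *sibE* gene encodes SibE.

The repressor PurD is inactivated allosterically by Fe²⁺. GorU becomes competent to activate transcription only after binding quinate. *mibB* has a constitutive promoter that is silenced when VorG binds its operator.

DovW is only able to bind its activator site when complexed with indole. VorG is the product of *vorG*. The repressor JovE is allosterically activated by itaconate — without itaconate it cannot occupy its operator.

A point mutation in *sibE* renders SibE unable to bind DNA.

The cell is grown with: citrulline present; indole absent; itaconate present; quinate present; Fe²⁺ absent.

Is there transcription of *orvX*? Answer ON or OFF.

ON

Quinate is present, so GorU is active.
Indole is absent, so DovW is inactive.
Fe²⁺ is absent, so PurD is active.
With repressor PurD bound, *vorG* is not transcribed.
So VorG is not produced.
With no repressor bound, *mibB* is transcribed.
So MibB is produced and active.
SibE is non-functional in this strain, so it has no effect.
With no repressor bound, *orvS* is transcribed.
So OrvS is produced and active.
No repressor is bound and GorU and MibB and OrvS are active, so *orvX* is transcribed.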